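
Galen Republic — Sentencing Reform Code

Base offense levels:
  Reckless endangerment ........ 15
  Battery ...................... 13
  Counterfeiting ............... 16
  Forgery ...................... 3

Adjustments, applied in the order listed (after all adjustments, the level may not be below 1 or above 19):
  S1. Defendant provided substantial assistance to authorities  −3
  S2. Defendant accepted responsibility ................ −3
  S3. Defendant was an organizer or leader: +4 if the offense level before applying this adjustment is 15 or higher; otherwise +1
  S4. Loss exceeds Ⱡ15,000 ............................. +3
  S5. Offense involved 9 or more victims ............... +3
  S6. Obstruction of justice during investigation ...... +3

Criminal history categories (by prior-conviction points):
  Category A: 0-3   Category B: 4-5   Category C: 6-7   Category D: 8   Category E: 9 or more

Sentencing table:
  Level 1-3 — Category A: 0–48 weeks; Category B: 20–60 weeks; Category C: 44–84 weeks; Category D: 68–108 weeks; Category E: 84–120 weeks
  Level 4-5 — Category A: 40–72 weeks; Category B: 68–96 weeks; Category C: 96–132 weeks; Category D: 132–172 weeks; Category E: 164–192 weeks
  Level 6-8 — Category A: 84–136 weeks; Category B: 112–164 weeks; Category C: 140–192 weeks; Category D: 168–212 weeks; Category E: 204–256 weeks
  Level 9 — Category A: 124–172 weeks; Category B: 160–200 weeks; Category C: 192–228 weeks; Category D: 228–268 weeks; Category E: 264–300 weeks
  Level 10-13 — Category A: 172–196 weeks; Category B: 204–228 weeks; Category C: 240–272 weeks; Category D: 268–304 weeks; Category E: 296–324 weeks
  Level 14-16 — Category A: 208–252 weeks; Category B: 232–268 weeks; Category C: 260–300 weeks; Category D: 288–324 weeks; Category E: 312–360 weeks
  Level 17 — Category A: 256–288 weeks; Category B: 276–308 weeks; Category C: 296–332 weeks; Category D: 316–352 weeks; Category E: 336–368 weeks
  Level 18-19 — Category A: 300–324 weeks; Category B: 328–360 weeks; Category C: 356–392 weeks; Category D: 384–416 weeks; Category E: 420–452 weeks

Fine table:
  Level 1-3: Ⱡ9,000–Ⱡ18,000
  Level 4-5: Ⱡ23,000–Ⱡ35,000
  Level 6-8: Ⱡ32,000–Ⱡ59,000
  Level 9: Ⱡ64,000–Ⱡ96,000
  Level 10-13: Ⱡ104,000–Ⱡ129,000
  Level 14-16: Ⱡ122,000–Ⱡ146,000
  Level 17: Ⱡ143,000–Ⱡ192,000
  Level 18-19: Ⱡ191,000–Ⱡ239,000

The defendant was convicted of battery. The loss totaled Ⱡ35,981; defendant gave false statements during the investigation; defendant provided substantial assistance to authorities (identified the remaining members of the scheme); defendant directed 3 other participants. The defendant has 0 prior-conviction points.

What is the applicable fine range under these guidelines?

Ⱡ143,000–Ⱡ192,000

Base offense level for battery: 13.
S1 applies: 13 − 3 = 10.
S3 applies (level before this adjustment is 10 < 15, so +1): 10 + 1 = 11.
S4 applies: 11 + 3 = 14.
S6 applies: 14 + 3 = 17.
Final offense level: 17.
Level 17 falls in the 17 band.
Fine table: Level 17 → Ⱡ143,000–Ⱡ192,000.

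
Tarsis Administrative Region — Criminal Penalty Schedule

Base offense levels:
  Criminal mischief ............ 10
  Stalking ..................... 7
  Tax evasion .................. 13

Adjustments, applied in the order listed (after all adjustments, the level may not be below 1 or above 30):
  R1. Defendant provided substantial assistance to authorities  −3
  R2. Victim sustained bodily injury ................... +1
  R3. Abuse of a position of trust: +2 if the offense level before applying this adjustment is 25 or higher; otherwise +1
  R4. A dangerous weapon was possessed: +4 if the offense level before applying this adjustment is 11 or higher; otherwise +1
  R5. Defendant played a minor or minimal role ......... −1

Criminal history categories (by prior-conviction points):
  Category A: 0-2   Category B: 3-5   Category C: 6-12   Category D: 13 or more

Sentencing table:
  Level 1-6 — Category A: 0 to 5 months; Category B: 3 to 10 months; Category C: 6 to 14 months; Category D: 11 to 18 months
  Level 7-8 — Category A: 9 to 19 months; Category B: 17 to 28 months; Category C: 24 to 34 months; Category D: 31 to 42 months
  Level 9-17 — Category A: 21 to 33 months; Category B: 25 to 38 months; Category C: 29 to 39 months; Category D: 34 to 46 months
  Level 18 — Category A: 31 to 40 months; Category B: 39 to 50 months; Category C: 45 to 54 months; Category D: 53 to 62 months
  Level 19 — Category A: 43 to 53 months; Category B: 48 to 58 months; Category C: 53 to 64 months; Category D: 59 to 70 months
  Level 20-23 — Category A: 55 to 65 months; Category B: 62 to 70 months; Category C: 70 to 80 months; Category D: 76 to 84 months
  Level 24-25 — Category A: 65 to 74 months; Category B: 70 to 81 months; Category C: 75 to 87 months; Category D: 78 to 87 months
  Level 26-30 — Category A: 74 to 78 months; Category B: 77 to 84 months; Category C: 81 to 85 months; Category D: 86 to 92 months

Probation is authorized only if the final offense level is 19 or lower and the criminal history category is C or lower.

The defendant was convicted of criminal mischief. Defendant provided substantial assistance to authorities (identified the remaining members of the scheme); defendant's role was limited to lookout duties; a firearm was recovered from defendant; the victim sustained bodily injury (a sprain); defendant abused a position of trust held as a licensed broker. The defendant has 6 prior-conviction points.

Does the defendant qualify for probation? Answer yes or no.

Yes

Base offense level for criminal mischief: 10.
R1 applies: 10 − 3 = 7.
R2 applies: 7 + 1 = 8.
R3 applies (level before this adjustment is 8 < 25, so +1): 8 + 1 = 9.
R4 applies (level before this adjustment is 9 < 11, so +1): 9 + 1 = 10.
R5 applies: 10 − 1 = 9.
Final offense level: 9.
Criminal history: 6 prior points → Category C (6-12).
Level 9 falls in the 9-17 band.
Grid: Level 9-17 × Category C = 29-39 months.
Probation check: level 9 ≤ 19 and category C ≤ C → eligible.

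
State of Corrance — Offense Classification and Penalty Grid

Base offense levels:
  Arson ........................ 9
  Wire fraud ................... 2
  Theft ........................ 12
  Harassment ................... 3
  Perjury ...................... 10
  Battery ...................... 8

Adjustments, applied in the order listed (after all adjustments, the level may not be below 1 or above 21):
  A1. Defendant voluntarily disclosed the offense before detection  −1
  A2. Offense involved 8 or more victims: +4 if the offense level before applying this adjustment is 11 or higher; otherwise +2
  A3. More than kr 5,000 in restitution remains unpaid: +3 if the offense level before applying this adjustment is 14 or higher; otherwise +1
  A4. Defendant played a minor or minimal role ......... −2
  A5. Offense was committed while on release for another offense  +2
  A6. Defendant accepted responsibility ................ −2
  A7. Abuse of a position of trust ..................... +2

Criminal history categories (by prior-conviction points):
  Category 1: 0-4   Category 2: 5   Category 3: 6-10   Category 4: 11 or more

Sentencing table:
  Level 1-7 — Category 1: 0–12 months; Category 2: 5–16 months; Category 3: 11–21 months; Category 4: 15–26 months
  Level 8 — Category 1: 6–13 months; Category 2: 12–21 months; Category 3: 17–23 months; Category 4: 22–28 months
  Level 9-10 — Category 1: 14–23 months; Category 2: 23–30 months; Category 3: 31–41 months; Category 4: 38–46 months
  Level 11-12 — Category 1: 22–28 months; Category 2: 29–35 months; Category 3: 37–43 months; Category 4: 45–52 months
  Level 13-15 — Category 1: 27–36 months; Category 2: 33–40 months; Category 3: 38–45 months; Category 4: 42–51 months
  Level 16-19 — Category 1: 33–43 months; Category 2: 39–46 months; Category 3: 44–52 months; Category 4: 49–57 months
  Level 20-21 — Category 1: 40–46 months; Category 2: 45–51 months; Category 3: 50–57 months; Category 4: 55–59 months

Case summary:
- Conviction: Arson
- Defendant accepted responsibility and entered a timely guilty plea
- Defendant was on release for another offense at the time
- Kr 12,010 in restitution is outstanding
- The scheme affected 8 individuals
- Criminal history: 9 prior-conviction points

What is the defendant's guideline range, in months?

37-43 months

Base offense level for arson: 9.
A2 applies (level before this adjustment is 9 < 11, so +2): 9 + 2 = 11.
A3 applies (level before this adjustment is 11 < 14, so +1): 11 + 1 = 12.
A4 does not apply.
A5 applies: 12 + 2 = 14.
A6 applies: 14 − 2 = 12.
A7 does not apply.
Final offense level: 12.
Criminal history: 9 prior points → Category 3 (6-10).
Level 12 falls in the 11-12 band.
Grid: Level 11-12 × Category 3 = 37-43 months.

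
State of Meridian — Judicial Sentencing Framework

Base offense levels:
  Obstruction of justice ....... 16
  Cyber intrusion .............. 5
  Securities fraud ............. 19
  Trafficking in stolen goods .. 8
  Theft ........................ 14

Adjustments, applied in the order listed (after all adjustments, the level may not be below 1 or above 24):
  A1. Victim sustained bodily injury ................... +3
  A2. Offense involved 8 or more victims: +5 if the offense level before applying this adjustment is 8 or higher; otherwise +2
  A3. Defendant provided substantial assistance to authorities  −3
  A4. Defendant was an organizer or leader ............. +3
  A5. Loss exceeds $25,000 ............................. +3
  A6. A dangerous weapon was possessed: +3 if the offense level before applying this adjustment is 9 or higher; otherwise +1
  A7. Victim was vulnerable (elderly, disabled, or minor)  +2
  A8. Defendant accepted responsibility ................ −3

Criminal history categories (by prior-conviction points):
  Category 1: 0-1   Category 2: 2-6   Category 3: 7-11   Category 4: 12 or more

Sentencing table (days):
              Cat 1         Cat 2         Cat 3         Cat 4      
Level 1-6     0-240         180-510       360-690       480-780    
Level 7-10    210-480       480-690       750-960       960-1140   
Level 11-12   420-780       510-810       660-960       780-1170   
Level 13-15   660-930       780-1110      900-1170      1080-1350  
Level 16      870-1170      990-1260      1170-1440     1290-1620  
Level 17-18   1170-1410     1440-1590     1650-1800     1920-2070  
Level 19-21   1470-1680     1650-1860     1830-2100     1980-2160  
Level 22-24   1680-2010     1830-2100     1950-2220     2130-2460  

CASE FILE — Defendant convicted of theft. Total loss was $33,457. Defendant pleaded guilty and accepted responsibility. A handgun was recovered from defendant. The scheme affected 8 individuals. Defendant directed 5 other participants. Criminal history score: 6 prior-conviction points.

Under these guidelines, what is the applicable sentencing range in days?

Base offense level for theft: 14.
A2 applies (level before this adjustment is 14 ≥ 8, so +5): 14 + 5 = 19.
A3 does not apply.
A4 applies: 19 + 3 = 22.
A5 applies: 22 + 3 = 25.
A6 applies (level before this adjustment is 25 ≥ 9, so +3): 25 + 3 = 28.
A8 applies: 28 − 3 = 25.
Level 25 exceeds the maximum of 24; capped at 24.
Final offense level: 24.
Criminal history: 6 prior points → Category 2 (2-6).
Level 24 falls in the 22-24 band.
Grid: Level 22-24 × Category 2 = 1830-2100 days.

1830-2100 days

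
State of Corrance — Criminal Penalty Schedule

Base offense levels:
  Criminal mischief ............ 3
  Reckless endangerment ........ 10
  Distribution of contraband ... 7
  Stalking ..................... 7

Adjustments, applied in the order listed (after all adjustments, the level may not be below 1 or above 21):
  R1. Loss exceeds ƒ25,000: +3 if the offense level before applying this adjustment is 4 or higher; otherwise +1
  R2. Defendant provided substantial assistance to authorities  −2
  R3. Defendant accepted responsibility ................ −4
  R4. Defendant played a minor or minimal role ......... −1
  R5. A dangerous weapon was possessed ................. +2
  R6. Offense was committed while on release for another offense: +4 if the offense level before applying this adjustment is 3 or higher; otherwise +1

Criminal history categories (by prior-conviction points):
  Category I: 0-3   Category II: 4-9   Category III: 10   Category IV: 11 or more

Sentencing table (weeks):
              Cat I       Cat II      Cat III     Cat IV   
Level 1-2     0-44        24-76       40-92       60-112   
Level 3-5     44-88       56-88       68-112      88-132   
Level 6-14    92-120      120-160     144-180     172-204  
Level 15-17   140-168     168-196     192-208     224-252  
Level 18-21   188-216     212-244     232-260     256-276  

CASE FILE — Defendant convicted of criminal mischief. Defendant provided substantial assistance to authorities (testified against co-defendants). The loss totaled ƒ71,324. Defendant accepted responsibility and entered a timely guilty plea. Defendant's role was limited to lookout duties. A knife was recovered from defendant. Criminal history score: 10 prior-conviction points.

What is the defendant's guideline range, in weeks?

40-92 weeks

Base offense level for criminal mischief: 3.
R1 applies (level before this adjustment is 3 < 4, so +1): 3 + 1 = 4.
R2 applies: 4 − 2 = 2.
R3 applies: 2 − 4 = -2.
R4 applies: -2 − 1 = -3.
R5 applies: -3 + 2 = -1.
R6 does not apply.
Level -1 is below the minimum of 1; floored at 1.
Final offense level: 1.
Criminal history: 10 prior points → Category III (10).
Level 1 falls in the 1-2 band.
Grid: Level 1-2 × Category III = 40-92 weeks.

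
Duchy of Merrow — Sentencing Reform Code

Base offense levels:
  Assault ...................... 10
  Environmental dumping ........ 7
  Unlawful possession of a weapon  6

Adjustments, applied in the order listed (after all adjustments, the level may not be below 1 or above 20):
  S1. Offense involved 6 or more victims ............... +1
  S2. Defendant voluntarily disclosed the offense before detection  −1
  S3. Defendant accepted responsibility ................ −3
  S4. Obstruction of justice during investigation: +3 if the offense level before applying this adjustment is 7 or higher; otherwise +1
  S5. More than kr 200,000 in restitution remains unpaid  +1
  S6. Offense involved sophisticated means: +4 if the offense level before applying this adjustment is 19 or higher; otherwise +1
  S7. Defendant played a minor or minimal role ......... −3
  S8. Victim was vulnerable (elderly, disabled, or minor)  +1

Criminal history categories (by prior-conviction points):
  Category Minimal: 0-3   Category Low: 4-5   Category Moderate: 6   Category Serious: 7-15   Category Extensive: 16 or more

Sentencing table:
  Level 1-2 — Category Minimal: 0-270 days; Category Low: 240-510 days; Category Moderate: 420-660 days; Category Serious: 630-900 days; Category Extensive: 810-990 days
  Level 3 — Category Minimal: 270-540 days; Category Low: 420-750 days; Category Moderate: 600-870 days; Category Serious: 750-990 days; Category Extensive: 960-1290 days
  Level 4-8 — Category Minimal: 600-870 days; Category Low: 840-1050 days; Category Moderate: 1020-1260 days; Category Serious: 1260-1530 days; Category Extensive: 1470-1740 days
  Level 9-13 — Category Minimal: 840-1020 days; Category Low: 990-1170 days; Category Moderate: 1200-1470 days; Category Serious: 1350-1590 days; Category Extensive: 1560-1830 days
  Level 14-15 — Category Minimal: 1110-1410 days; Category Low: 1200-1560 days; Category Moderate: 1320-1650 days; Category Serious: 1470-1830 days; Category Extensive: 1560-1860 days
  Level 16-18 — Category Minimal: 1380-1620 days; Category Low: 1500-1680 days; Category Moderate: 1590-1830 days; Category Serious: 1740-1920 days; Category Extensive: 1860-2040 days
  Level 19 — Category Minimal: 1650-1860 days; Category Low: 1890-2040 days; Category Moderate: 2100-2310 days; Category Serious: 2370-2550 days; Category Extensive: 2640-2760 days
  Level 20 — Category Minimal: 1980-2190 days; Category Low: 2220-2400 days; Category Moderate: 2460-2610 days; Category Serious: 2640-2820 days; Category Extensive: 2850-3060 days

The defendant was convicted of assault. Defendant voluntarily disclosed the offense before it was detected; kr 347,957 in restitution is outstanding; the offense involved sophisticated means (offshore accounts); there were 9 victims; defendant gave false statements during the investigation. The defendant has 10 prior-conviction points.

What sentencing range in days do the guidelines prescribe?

Base offense level for assault: 10.
S1 applies: 10 + 1 = 11.
S2 applies: 11 − 1 = 10.
S4 applies (level before this adjustment is 10 ≥ 7, so +3): 10 + 3 = 13.
S5 applies: 13 + 1 = 14.
S6 applies (level before this adjustment is 14 < 19, so +1): 14 + 1 = 15.
S8 does not apply.
Final offense level: 15.
Criminal history: 10 prior points → Category Serious (7-15).
Level 15 falls in the 14-15 band.
Grid: Level 14-15 × Category Serious = 1470-1830 days.

1470-1830 days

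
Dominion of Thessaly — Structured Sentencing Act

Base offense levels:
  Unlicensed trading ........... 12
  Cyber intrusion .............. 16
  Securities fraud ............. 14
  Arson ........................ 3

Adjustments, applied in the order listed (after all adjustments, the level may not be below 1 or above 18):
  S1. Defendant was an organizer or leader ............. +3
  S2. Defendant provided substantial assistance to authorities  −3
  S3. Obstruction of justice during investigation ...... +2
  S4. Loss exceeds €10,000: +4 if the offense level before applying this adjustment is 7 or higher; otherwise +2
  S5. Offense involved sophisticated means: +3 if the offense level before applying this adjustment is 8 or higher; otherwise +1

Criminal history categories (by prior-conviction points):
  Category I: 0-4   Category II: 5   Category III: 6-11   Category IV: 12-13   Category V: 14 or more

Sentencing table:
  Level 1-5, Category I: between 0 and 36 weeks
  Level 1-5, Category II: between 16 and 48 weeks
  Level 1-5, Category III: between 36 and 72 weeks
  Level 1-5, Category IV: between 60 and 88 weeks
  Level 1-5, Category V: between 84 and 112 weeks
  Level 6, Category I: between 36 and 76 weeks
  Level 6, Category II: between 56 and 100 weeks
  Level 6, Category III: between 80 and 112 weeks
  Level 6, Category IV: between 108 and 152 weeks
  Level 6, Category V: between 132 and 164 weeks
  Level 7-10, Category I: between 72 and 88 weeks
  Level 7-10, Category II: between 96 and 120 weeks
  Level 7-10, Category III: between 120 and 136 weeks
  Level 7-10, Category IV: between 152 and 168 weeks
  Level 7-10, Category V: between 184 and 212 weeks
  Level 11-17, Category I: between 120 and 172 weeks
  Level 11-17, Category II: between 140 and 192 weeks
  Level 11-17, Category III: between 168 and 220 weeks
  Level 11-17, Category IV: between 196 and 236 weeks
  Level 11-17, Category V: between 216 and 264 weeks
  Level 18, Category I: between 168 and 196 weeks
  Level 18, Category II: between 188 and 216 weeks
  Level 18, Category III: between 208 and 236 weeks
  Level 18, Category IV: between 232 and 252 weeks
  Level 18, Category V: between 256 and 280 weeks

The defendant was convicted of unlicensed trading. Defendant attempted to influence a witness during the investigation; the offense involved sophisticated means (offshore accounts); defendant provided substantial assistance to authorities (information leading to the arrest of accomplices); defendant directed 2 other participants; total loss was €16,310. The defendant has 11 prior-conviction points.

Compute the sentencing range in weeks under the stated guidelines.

Base offense level for unlicensed trading: 12.
S1 applies: 12 + 3 = 15.
S2 applies: 15 − 3 = 12.
S3 applies: 12 + 2 = 14.
S4 applies (level before this adjustment is 14 ≥ 7, so +4): 14 + 4 = 18.
S5 applies (level before this adjustment is 18 ≥ 8, so +3): 18 + 3 = 21.
Level 21 exceeds the maximum of 18; capped at 18.
Final offense level: 18.
Criminal history: 11 prior points → Category III (6-11).
Level 18 falls in the 18 band.
Grid: Level 18 × Category III = 208-236 weeks.

208-236 weeks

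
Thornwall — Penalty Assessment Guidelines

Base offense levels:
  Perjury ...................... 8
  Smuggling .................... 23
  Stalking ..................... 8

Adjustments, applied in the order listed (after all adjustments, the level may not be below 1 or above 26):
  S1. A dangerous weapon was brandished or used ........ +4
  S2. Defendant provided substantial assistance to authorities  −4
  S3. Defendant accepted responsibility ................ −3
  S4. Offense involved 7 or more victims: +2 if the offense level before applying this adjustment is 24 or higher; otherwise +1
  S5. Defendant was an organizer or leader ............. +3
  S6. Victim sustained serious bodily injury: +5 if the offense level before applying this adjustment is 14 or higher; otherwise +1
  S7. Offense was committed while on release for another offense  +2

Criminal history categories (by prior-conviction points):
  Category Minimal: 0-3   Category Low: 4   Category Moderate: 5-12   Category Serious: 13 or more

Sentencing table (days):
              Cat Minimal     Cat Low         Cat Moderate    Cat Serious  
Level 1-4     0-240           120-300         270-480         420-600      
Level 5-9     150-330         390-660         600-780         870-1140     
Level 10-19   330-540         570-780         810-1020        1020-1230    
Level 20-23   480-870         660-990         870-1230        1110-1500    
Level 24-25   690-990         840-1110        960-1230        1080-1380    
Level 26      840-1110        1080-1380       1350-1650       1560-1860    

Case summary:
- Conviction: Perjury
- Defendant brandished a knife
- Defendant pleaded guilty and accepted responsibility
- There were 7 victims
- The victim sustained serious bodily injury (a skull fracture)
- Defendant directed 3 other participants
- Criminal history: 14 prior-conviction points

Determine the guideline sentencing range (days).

1020-1230 days

Base offense level for perjury: 8.
S1 applies: 8 + 4 = 12.
S3 applies: 12 − 3 = 9.
S4 applies (level before this adjustment is 9 < 24, so +1): 9 + 1 = 10.
S5 applies: 10 + 3 = 13.
S6 applies (level before this adjustment is 13 < 14, so +1): 13 + 1 = 14.
S7 does not apply.
Final offense level: 14.
Criminal history: 14 prior points → Category Serious (13+).
Level 14 falls in the 10-19 band.
Grid: Level 10-19 × Category Serious = 1020-1230 days.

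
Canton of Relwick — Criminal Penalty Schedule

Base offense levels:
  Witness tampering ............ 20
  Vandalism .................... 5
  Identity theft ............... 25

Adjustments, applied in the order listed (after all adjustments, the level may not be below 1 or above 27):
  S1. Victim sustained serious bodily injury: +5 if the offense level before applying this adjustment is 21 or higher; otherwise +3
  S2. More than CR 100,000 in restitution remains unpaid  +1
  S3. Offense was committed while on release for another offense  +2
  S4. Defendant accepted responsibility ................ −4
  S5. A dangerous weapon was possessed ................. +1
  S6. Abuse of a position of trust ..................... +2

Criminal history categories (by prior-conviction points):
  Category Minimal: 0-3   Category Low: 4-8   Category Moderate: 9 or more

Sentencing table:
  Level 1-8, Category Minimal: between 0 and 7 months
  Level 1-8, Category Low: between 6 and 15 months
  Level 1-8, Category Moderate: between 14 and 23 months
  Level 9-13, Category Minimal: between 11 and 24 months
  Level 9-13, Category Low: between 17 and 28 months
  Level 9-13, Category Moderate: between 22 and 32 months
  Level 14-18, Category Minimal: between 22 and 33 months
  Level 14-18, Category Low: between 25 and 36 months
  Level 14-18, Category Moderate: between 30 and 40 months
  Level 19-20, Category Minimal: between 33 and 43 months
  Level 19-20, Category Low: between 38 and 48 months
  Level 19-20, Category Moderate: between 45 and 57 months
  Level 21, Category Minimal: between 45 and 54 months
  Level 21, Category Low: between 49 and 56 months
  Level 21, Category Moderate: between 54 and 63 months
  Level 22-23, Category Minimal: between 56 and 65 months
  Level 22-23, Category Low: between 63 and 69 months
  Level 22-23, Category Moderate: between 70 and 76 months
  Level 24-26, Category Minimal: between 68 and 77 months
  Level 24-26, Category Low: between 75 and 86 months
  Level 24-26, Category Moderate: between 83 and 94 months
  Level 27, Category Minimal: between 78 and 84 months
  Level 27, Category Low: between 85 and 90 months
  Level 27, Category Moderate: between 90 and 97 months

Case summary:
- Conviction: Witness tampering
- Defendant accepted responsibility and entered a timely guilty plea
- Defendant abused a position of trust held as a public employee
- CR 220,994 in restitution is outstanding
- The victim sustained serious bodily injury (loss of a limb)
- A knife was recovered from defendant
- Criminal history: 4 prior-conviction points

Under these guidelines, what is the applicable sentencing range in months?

63-69 months

Base offense level for witness tampering: 20.
S1 applies (level before this adjustment is 20 < 21, so +3): 20 + 3 = 23.
S2 applies: 23 + 1 = 24.
S3 does not apply.
S4 applies: 24 − 4 = 20.
S5 applies: 20 + 1 = 21.
S6 applies: 21 + 2 = 23.
Final offense level: 23.
Criminal history: 4 prior points → Category Low (4-8).
Level 23 falls in the 22-23 band.
Grid: Level 22-23 × Category Low = 63-69 months.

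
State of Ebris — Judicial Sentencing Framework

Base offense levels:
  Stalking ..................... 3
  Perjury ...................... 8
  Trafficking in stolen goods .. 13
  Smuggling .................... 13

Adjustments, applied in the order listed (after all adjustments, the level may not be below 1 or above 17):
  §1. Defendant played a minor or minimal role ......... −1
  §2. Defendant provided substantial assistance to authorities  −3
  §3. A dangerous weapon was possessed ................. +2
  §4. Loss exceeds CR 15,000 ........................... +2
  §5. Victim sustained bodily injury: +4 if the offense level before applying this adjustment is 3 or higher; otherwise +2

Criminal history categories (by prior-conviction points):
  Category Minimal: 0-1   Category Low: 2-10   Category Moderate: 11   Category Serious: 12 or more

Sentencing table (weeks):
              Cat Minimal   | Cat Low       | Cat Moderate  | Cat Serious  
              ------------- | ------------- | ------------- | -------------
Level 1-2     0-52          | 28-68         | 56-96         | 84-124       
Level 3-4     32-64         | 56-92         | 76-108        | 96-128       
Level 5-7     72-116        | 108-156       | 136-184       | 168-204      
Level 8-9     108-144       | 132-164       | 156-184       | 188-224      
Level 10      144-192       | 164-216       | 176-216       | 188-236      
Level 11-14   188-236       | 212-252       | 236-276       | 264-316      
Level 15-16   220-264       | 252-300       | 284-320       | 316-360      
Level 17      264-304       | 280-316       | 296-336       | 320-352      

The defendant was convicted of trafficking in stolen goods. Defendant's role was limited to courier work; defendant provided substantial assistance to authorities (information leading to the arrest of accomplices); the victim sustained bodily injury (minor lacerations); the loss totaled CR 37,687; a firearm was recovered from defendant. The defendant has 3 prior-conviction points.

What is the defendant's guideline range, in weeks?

Base offense level for trafficking in stolen goods: 13.
§1 applies: 13 − 1 = 12.
§2 applies: 12 − 3 = 9.
§3 applies: 9 + 2 = 11.
§4 applies: 11 + 2 = 13.
§5 applies (level before this adjustment is 13 ≥ 3, so +4): 13 + 4 = 17.
Final offense level: 17.
Criminal history: 3 prior points → Category Low (2-10).
Level 17 falls in the 17 band.
Grid: Level 17 × Category Low = 280-316 weeks.

280-316 weeks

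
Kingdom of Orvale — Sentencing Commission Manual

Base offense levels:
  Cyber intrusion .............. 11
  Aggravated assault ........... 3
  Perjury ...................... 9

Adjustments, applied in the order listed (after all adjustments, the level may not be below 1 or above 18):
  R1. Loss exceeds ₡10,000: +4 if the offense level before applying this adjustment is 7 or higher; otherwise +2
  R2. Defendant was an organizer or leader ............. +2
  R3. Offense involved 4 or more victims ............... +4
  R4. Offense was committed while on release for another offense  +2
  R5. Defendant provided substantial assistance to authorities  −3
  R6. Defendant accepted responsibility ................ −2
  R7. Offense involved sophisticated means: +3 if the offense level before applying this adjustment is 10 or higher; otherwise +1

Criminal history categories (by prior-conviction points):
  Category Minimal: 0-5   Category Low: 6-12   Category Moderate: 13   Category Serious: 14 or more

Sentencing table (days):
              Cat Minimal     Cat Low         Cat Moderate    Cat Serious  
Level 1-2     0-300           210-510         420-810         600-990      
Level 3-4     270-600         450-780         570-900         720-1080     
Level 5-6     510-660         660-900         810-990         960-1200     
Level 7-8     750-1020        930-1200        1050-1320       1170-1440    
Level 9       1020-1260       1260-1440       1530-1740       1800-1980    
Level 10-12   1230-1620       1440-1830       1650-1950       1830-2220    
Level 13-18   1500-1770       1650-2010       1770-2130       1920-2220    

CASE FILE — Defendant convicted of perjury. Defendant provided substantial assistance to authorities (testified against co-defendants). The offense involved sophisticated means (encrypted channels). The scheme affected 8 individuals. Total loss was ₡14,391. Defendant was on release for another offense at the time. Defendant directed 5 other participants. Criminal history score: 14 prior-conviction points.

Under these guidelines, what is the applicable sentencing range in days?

Base offense level for perjury: 9.
R1 applies (level before this adjustment is 9 ≥ 7, so +4): 9 + 4 = 13.
R2 applies: 13 + 2 = 15.
R3 applies: 15 + 4 = 19.
R4 applies: 19 + 2 = 21.
R5 applies: 21 − 3 = 18.
R6 does not apply.
R7 applies (level before this adjustment is 18 ≥ 10, so +3): 18 + 3 = 21.
Level 21 exceeds the maximum of 18; capped at 18.
Final offense level: 18.
Criminal history: 14 prior points → Category Serious (14+).
Level 18 falls in the 13-18 band.
Grid: Level 13-18 × Category Serious = 1920-2220 days.

1920-2220 days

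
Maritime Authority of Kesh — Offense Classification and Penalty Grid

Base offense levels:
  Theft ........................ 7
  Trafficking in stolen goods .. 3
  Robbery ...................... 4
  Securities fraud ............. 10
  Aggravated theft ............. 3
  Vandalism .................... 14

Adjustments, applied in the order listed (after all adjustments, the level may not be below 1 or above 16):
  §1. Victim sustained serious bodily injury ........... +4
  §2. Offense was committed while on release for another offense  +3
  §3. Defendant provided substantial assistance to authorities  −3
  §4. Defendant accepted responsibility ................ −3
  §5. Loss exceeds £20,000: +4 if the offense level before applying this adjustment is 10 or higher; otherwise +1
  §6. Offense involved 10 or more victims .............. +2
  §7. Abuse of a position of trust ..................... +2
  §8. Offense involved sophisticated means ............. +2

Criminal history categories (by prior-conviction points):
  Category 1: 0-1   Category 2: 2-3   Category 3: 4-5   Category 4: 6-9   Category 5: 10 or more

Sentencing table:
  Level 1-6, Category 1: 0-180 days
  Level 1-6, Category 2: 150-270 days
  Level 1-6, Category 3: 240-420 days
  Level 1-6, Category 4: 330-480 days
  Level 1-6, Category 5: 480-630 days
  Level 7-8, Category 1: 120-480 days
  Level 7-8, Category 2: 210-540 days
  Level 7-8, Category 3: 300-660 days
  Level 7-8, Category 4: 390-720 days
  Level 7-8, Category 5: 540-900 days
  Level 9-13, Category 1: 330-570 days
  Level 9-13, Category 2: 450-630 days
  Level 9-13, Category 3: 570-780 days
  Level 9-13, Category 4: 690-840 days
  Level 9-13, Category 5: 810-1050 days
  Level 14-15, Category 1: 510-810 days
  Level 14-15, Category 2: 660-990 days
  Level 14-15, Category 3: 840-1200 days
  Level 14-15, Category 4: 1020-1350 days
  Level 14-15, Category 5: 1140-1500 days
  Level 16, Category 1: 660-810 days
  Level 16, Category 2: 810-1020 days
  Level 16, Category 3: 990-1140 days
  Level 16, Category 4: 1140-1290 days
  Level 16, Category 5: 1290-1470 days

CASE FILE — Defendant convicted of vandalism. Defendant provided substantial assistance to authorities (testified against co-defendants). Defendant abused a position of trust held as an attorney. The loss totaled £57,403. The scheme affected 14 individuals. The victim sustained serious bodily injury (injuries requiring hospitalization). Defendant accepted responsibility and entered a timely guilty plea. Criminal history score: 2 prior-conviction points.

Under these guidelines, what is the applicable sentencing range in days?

Base offense level for vandalism: 14.
§1 applies: 14 + 4 = 18.
§2 does not apply.
§3 applies: 18 − 3 = 15.
§4 applies: 15 − 3 = 12.
§5 applies (level before this adjustment is 12 ≥ 10, so +4): 12 + 4 = 16.
§6 applies: 16 + 2 = 18.
§7 applies: 18 + 2 = 20.
§8 does not apply.
Level 20 exceeds the maximum of 16; capped at 16.
Final offense level: 16.
Criminal history: 2 prior points → Category 2 (2-3).
Level 16 falls in the 16 band.
Grid: Level 16 × Category 2 = 810-1020 days.

810-1020 days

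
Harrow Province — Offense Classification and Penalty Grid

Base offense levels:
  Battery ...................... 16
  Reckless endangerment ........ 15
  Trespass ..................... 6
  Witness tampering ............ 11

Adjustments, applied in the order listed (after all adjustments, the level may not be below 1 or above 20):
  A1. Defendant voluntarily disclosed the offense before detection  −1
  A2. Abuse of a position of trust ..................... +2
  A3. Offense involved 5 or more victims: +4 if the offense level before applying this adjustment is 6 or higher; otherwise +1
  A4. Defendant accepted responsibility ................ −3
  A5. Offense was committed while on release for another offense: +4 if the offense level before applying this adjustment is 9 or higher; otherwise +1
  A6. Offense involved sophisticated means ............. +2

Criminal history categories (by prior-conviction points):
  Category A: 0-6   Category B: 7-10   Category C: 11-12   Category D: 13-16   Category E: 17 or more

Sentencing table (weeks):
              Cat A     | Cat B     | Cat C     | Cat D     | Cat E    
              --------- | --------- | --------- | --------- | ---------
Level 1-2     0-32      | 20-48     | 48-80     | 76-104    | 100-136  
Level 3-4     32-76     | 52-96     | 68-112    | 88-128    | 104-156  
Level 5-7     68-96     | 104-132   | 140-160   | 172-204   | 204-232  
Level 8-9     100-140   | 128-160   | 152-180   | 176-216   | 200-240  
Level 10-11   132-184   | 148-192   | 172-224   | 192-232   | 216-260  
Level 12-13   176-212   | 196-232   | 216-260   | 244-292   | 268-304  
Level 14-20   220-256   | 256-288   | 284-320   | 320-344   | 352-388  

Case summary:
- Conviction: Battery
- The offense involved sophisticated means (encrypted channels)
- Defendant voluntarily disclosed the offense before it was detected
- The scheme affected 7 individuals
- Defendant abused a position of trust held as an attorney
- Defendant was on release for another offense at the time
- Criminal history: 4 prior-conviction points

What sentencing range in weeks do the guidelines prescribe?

220-256 weeks

Base offense level for battery: 16.
A1 applies: 16 − 1 = 15.
A2 applies: 15 + 2 = 17.
A3 applies (level before this adjustment is 17 ≥ 6, so +4): 17 + 4 = 21.
A5 applies (level before this adjustment is 21 ≥ 9, so +4): 21 + 4 = 25.
A6 applies: 25 + 2 = 27.
Level 27 exceeds the maximum of 20; capped at 20.
Final offense level: 20.
Criminal history: 4 prior points → Category A (0-6).
Level 20 falls in the 14-20 band.
Grid: Level 14-20 × Category A = 220-256 weeks.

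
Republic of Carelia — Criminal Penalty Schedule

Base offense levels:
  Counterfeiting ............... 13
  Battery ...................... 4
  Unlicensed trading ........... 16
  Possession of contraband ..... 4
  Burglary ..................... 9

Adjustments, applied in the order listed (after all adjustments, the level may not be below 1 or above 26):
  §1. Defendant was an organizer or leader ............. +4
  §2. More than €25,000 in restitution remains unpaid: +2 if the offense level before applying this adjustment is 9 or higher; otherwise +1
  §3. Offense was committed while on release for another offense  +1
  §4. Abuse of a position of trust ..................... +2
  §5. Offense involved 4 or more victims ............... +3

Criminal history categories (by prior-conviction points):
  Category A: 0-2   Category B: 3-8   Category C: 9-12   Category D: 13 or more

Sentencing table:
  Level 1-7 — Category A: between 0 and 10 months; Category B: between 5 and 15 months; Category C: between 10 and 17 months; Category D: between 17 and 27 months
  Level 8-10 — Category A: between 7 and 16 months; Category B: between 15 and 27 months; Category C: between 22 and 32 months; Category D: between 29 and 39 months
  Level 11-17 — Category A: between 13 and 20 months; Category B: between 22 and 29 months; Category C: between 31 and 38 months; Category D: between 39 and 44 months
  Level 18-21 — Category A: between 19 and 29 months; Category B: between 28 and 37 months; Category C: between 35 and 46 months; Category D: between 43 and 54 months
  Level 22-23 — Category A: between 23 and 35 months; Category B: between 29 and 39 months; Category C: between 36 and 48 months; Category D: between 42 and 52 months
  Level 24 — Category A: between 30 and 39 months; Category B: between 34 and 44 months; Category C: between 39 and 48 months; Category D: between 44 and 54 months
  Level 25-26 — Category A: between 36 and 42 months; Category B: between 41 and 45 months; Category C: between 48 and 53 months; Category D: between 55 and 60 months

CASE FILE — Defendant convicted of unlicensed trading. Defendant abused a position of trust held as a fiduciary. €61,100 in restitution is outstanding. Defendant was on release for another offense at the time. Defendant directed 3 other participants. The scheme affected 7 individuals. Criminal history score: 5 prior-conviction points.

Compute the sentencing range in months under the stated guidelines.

41-45 months

Base offense level for unlicensed trading: 16.
§1 applies: 16 + 4 = 20.
§2 applies (level before this adjustment is 20 ≥ 9, so +2): 20 + 2 = 22.
§3 applies: 22 + 1 = 23.
§4 applies: 23 + 2 = 25.
§5 applies: 25 + 3 = 28.
Level 28 exceeds the maximum of 26; capped at 26.
Final offense level: 26.
Criminal history: 5 prior points → Category B (3-8).
Level 26 falls in the 25-26 band.
Grid: Level 25-26 × Category B = 41-45 months.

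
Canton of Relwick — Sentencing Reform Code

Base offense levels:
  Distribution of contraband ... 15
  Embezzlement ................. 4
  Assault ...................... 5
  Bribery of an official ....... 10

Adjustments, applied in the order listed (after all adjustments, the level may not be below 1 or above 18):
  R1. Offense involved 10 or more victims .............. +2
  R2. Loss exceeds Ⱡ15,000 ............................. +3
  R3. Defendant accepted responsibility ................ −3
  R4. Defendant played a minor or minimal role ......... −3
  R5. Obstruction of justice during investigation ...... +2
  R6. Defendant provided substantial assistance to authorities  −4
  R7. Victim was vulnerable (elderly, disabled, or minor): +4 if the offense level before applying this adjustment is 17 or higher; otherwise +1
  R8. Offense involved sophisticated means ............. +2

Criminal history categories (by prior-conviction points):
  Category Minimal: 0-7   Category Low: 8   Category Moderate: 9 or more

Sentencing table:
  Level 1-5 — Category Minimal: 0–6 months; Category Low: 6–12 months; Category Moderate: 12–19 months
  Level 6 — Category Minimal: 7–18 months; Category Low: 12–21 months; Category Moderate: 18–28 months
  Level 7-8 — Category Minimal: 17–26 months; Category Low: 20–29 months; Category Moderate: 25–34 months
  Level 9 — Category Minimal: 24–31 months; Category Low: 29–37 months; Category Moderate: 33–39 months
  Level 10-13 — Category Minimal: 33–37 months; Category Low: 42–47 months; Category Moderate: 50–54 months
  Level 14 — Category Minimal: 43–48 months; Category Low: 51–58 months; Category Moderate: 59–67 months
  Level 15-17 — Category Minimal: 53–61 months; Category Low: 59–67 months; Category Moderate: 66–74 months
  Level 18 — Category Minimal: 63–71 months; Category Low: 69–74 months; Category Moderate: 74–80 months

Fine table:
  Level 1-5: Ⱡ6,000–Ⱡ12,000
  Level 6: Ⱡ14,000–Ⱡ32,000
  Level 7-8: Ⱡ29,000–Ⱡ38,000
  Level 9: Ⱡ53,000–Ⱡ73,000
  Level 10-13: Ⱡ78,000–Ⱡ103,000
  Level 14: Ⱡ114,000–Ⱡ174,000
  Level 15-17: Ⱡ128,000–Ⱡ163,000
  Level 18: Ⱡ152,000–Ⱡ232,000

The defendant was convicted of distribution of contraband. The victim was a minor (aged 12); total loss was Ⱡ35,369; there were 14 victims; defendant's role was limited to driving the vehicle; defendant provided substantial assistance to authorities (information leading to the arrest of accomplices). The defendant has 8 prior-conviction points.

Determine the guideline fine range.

Base offense level for distribution of contraband: 15.
R1 applies: 15 + 2 = 17.
R2 applies: 17 + 3 = 20.
R4 applies: 20 − 3 = 17.
R6 applies: 17 − 4 = 13.
R7 applies (level before this adjustment is 13 < 17, so +1): 13 + 1 = 14.
Final offense level: 14.
Level 14 falls in the 14 band.
Fine table: Level 14 → Ⱡ114,000–Ⱡ174,000.

Ⱡ114,000–Ⱡ174,000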